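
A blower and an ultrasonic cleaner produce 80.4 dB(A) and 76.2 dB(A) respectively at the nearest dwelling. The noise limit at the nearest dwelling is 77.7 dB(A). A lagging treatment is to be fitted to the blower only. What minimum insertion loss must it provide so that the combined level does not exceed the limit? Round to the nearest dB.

8 dB

Fixed contribution from the other source: Σ 10^(L/10) = 10^(76.2/10) = 4.169e+07 (76.20 dB(A)).
To meet 77.7 dB(A) overall, the treated blower may contribute at most 10^(77.7/10) − 4.169e+07 = 1.720e+07, i.e. 72.35 dB(A).
So the blower must be reduced from 80.4 to 72.35 dB(A): IL = 8.05 dB.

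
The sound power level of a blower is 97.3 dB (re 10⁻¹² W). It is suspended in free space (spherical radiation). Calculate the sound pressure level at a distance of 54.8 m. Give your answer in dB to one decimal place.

51.5 dB

L_p = L_w − 10·log₁₀(4π·r²) with r = 54.8 m.
4π·r² = 3.774e+04 m², 10·log₁₀ of that is 45.768 dB.
L_p = 97.3 − 45.768 = 51.53 dB.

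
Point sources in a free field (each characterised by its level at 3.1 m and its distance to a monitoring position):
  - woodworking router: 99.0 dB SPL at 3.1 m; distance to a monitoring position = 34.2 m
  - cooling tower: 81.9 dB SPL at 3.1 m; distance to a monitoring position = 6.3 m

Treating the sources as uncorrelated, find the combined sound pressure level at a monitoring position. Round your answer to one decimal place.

First find each source's level at the receiver (point-source: −20·log₁₀(r/r_ref)), then combine on an intensity basis.
woodworking router: 99.0 − 20·log₁₀(34.2/3.1) = 99.0 − 20.85 = 78.15 dB SPL.
cooling tower: 81.9 − 20·log₁₀(6.3/3.1) = 81.9 − 6.16 = 75.74 dB SPL.
Σ 10^(L/10) = 1.028e+08 → L_total = 10·log₁₀(1.028e+08) = 80.12 dB SPL.

80.1 dB SPL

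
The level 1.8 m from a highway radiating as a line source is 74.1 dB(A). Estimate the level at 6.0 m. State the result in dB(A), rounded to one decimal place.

68.9 dB(A)

For a line source, L₂ = L₁ − 10·log₁₀(r₂/r₁).
L₂ = 74.1 − 10·log₁₀(6.0/1.8) = 74.1 − 5.229 = 68.87 dB(A).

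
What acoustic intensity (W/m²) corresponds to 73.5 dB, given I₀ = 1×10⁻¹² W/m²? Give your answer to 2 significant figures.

I/I₀ = 10^(73.5/10) = 2.239e+07, so I = 2.239e+07 × 10⁻¹² W/m².

2.2e-05 W/m²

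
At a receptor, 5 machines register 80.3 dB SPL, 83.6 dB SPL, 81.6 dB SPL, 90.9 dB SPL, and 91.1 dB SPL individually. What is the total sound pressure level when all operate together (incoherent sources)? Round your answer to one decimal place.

Incoherent sources combine by intensity addition: L_total = 10·log₁₀(Σ 10^(L_i/10)).
Σ 10^(L/10) = 10^(80.3/10) + 10^(83.6/10) + 10^(81.6/10) + 10^(90.9/10) + 10^(91.1/10) = 2.999e+09.
L_total = 10·log₁₀(2.999e+09) = 94.77 dB SPL.

94.8 dB SPL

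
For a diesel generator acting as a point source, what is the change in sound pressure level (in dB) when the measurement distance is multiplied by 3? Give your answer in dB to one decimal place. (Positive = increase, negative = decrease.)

A point source loses 6 dB per doubling of distance; generally ΔL = −20·log₁₀(r₂/r₁).
ΔL = −20·log₁₀(3) = -9.54 dB.

-9.5 dB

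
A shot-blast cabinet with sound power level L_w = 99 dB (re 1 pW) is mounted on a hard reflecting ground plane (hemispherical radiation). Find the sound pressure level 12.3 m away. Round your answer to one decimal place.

The power spreads over a hemisphere of area 2π·r², so L_p = L_w − 10·log₁₀(2π·r²).
2π·r² = 950.6 m², 10·log₁₀ of that is 29.780 dB.
L_p = 99 − 29.780 = 69.22 dB.

69.2 dB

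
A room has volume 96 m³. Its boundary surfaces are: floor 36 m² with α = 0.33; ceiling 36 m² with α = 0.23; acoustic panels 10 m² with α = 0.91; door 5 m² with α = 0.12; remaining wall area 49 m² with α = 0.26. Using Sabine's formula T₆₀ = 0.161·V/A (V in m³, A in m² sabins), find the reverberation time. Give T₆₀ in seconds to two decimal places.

Summing Sᵢαᵢ: 36·0.33 + 36·0.23 + 10·0.91 + 5·0.12 + 49·0.26 = 42.60 m².
T₆₀ = 0.161 × 96 / 42.60 = 0.363 s.

0.36 s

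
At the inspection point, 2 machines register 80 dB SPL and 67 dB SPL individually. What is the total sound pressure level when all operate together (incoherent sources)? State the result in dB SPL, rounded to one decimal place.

80.2 dB SPL

Incoherent sources combine by intensity addition: L_total = 10·log₁₀(Σ 10^(L_i/10)).
Σ 10^(L/10) = 10^(80/10) + 10^(67/10) = 1.050e+08.
L_total = 10·log₁₀(1.050e+08) = 80.21 dB SPL.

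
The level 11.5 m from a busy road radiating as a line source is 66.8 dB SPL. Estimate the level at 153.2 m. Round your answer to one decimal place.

55.6 dB SPL

Cylindrical spreading from a line source gives a 10·log₁₀(r₂/r₁) drop.
L₂ = 66.8 − 10·log₁₀(153.2/11.5) = 66.8 − 11.246 = 55.55 dB SPL.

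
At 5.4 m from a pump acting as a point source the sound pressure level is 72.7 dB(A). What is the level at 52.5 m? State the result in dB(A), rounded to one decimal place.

52.9 dB(A)

Spherical spreading from a point source gives a 20·log₁₀(r₂/r₁) drop.
L₂ = 72.7 − 20·log₁₀(52.5/5.4) = 72.7 − 19.755 = 52.94 dB(A).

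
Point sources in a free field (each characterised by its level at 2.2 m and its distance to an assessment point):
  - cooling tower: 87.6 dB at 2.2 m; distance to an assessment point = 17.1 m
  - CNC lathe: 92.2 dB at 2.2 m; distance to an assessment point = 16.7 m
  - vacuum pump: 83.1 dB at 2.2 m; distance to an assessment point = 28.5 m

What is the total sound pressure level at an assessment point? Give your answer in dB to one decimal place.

76.0 dB

Apply inverse-square spreading to bring every level to the receiver, then sum 10^(L/10).
cooling tower: 87.6 − 20·log₁₀(17.1/2.2) = 87.6 − 17.81 = 69.79 dB.
CNC lathe: 92.2 − 20·log₁₀(16.7/2.2) = 92.2 − 17.61 = 74.59 dB.
vacuum pump: 83.1 − 20·log₁₀(28.5/2.2) = 83.1 − 22.25 = 60.85 dB.
Σ 10^(L/10) = 3.954e+07 → L_total = 10·log₁₀(3.954e+07) = 75.97 dB.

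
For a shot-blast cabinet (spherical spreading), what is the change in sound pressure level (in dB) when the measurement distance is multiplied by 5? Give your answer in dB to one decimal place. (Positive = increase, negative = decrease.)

-14.0 dB

Point-source spreading: ΔL = −20·log₁₀(r₂/r₁).
ΔL = −20·log₁₀(5) = -13.98 dB.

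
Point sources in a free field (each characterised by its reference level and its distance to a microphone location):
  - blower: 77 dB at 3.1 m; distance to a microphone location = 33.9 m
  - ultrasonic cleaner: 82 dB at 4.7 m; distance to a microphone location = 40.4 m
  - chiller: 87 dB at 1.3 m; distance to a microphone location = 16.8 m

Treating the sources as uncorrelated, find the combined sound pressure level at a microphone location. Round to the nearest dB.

First find each source's level at the receiver (point-source: −20·log₁₀(r/r_ref)), then combine on an intensity basis.
blower: 77 − 20·log₁₀(33.9/3.1) = 77 − 20.78 = 56.22 dB.
ultrasonic cleaner: 82 − 20·log₁₀(40.4/4.7) = 82 − 18.69 = 63.31 dB.
chiller: 87 − 20·log₁₀(16.8/1.3) = 87 − 22.23 = 64.77 dB.
Σ 10^(L/10) = 5.565e+06 → L_total = 10·log₁₀(5.565e+06) = 67.45 dB.

67 dB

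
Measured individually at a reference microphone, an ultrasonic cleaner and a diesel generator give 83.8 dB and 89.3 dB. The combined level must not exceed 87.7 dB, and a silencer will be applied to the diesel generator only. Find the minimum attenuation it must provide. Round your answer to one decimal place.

Everything except the diesel generator sums to 10^(83.8/10) = 2.399e+08 in linear terms, 83.80 dB.
The limit corresponds to 10^(87.7/10) = 5.888e+08; subtracting the fixed part leaves 3.490e+08 for the diesel generator, i.e. 85.43 dB.
So the diesel generator must be reduced from 89.3 to 85.43 dB: IL = 3.87 dB.

3.9 dB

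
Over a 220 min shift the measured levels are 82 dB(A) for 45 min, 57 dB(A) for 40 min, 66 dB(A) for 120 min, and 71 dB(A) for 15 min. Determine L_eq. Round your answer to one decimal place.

75.5 dB(A)

The energy average is taken in the linear domain: L_eq = 10·log₁₀[(Σ tᵢ·10^(Lᵢ/10))/T], T = 220 min.
Σ tᵢ·10^(Lᵢ/10) = 45·10^(82/10) + 40·10^(57/10) + 120·10^(66/10) + 15·10^(71/10) = 7.819e+09.
L_eq = 10·log₁₀(7.819e+09/220) = 75.51 dB(A).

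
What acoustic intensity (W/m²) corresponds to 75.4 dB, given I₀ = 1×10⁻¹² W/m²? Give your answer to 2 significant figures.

I = I₀·10^(L/10) = 10⁻¹² × 10^(75.4/10) = 10^(-4.460).

3.5e-05 W/m²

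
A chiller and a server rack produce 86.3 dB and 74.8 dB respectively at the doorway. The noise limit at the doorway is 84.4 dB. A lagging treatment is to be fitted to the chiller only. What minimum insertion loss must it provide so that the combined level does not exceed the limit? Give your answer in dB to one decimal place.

The untreated sources together contribute 10^(74.8/10) = 3.020e+07, i.e. 74.80 dB.
To meet 84.4 dB overall, the treated chiller may contribute at most 10^(84.4/10) − 3.020e+07 = 2.452e+08, i.e. 83.90 dB.
Required insertion loss = 86.3 − 83.90 = 2.40 dB.

2.4 dB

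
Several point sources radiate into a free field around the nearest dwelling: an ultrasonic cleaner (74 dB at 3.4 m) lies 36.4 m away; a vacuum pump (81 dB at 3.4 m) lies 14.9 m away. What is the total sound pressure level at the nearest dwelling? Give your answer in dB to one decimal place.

68.3 dB

Apply inverse-square spreading to bring every level to the receiver, then sum 10^(L/10).
ultrasonic cleaner: 74 − 20·log₁₀(36.4/3.4) = 74 − 20.59 = 53.41 dB.
vacuum pump: 81 − 20·log₁₀(14.9/3.4) = 81 − 12.83 = 68.17 dB.
Σ 10^(L/10) = 6.774e+06 → L_total = 10·log₁₀(6.774e+06) = 68.31 dB.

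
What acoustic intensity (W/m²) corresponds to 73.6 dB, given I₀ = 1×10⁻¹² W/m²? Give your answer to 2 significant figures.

2.3e-05 W/m²

I/I₀ = 10^(73.6/10) = 2.291e+07, so I = 2.291e+07 × 10⁻¹² W/m².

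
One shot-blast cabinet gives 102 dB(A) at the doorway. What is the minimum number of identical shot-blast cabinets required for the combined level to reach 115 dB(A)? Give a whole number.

The shortfall is 115 − 102 = 13.0 dB, and N units add 10·log₁₀ N, so need 10·log₁₀ N ≥ 13.0.
N ≥ 10^(13.0/10) = 19.953, so N = 20.

20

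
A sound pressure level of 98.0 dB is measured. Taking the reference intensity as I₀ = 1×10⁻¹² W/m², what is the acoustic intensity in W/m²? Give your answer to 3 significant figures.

0.00631 W/m²

I = I₀·10^(L/10) = 10⁻¹² × 10^(98.0/10) = 10^(-2.200).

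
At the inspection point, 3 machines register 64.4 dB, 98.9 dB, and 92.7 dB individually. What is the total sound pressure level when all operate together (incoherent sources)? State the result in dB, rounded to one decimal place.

For uncorrelated sources the intensities add, so convert each level to linear form, sum, and take 10·log₁₀ of the total.
Σ 10^(L/10) = 10^(64.4/10) + 10^(98.9/10) + 10^(92.7/10) = 9.627e+09.
L_total = 10·log₁₀(9.627e+09) = 99.84 dB.

99.8 dB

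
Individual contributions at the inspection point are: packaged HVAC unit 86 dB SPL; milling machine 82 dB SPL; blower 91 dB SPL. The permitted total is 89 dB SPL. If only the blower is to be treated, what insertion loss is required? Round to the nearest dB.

7 dB

The untreated sources together contribute 10^(86/10) + 10^(82/10) = 5.566e+08, i.e. 87.46 dB SPL.
The limit corresponds to 10^(89/10) = 7.943e+08; subtracting the fixed part leaves 2.377e+08 for the blower, i.e. 83.76 dB SPL.
So the blower must be reduced from 91 to 83.76 dB SPL: IL = 7.24 dB.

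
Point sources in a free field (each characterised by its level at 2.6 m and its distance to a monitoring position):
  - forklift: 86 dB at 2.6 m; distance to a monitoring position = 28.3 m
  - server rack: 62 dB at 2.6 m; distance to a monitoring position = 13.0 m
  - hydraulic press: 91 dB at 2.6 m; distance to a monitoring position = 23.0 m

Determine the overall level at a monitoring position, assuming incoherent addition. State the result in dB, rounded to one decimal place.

Propagate each source to the receiver with L = L_ref − 20·log₁₀(r/r_ref), then add intensities.
forklift: 86 − 20·log₁₀(28.3/2.6) = 86 − 20.74 = 65.26 dB.
server rack: 62 − 20·log₁₀(13.0/2.6) = 62 − 13.98 = 48.02 dB.
hydraulic press: 91 − 20·log₁₀(23.0/2.6) = 91 − 18.94 = 72.06 dB.
Σ 10^(L/10) = 1.951e+07 → L_total = 10·log₁₀(1.951e+07) = 72.90 dB.

72.9 dB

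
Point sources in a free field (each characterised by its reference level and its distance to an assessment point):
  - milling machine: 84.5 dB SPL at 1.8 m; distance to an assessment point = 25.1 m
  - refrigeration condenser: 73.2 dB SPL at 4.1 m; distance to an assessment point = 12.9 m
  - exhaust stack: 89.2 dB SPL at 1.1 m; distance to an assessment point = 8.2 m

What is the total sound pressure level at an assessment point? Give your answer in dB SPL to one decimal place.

First find each source's level at the receiver (point-source: −20·log₁₀(r/r_ref)), then combine on an intensity basis.
milling machine: 84.5 − 20·log₁₀(25.1/1.8) = 84.5 − 22.89 = 61.61 dB SPL.
refrigeration condenser: 73.2 − 20·log₁₀(12.9/4.1) = 73.2 − 9.96 = 63.24 dB SPL.
exhaust stack: 89.2 − 20·log₁₀(8.2/1.1) = 89.2 − 17.45 = 71.75 dB SPL.
Σ 10^(L/10) = 1.853e+07 → L_total = 10·log₁₀(1.853e+07) = 72.68 dB SPL.

72.7 dB SPL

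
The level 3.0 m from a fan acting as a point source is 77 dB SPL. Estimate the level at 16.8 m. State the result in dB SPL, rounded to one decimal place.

For a point source, L₂ = L₁ − 20·log₁₀(r₂/r₁).
L₂ = 77 − 20·log₁₀(16.8/3.0) = 77 − 14.964 = 62.04 dB SPL.

62.0 dB SPL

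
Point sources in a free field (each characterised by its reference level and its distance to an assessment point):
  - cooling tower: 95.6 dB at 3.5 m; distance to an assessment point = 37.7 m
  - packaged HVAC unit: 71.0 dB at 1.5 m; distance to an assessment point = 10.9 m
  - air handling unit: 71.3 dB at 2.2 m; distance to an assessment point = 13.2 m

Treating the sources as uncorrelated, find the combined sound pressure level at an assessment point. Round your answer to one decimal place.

75.0 dB

First find each source's level at the receiver (point-source: −20·log₁₀(r/r_ref)), then combine on an intensity basis.
cooling tower: 95.6 − 20·log₁₀(37.7/3.5) = 95.6 − 20.65 = 74.95 dB.
packaged HVAC unit: 71.0 − 20·log₁₀(10.9/1.5) = 71.0 − 17.23 = 53.77 dB.
air handling unit: 71.3 − 20·log₁₀(13.2/2.2) = 71.3 − 15.56 = 55.74 dB.
Σ 10^(L/10) = 3.191e+07 → L_total = 10·log₁₀(3.191e+07) = 75.04 dB.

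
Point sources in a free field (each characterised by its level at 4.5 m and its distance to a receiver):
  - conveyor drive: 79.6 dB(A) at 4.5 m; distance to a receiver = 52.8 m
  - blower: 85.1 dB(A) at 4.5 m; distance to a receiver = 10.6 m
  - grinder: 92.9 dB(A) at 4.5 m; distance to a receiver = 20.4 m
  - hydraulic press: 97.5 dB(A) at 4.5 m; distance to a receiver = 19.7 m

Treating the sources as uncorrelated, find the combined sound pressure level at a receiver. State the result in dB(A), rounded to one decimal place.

86.5 dB(A)

Apply inverse-square spreading to bring every level to the receiver, then sum 10^(L/10).
conveyor drive: 79.6 − 20·log₁₀(52.8/4.5) = 79.6 − 21.39 = 58.21 dB(A).
blower: 85.1 − 20·log₁₀(10.6/4.5) = 85.1 − 7.44 = 77.66 dB(A).
grinder: 92.9 − 20·log₁₀(20.4/4.5) = 92.9 − 13.13 = 79.77 dB(A).
hydraulic press: 97.5 − 20·log₁₀(19.7/4.5) = 97.5 − 12.83 = 84.67 dB(A).
Σ 10^(L/10) = 4.473e+08 → L_total = 10·log₁₀(4.473e+08) = 86.51 dB(A).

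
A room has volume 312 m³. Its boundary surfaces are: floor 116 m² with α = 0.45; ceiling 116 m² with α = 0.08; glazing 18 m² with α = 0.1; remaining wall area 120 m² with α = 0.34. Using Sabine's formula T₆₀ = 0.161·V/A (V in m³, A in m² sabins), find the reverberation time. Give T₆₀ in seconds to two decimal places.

A = Σ Sᵢαᵢ = 116·0.45 + 116·0.08 + 18·0.1 + 120·0.34 = 104.08 m².
T₆₀ = 0.161 × 312 / 104.08 = 0.483 s.

0.48 s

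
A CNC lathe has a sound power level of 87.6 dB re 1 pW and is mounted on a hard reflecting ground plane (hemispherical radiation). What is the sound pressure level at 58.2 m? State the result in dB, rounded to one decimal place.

44.3 dB

The power spreads over a hemisphere of area 2π·r², so L_p = L_w − 10·log₁₀(2π·r²).
2π·r² = 2.128e+04 m², 10·log₁₀ of that is 43.280 dB.
L_p = 87.6 − 43.280 = 44.32 dB.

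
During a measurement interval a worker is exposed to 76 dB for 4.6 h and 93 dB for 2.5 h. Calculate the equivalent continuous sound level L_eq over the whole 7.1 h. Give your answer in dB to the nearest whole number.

89 dB

The energy average is taken in the linear domain: L_eq = 10·log₁₀[(Σ tᵢ·10^(Lᵢ/10))/T], T = 7.1 h.
Σ tᵢ·10^(Lᵢ/10) = 4.6·10^(76/10) + 2.5·10^(93/10) = 5.171e+09.
L_eq = 10·log₁₀(5.171e+09/7.1) = 88.62 dB.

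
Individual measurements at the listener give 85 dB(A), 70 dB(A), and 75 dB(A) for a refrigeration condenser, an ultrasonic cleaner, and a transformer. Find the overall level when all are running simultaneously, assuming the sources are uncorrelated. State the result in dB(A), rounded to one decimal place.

Incoherent sources combine by intensity addition: L_total = 10·log₁₀(Σ 10^(L_i/10)).
Σ 10^(L/10) = 10^(85/10) + 10^(70/10) + 10^(75/10) = 3.579e+08.
L_total = 10·log₁₀(3.579e+08) = 85.54 dB(A).

85.5 dB(A)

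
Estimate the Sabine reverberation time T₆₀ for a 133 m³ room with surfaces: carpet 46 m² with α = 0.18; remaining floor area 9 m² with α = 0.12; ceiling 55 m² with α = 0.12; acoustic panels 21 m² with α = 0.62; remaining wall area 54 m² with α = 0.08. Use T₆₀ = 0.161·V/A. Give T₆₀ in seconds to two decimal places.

Total absorption A = 46·0.18 + 9·0.12 + 55·0.12 + 21·0.62 + 54·0.08 = 33.30 m² sabins.
T₆₀ = 0.161·V/A = 0.161·133/33.30 = 0.643 s.

0.64 s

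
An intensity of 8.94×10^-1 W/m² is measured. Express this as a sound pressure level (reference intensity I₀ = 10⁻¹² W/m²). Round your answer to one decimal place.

119.5 dB

Dividing by I₀ shifts the exponent by 12: I/I₀ = 8.94×10^11.
L = 10·(0.9513 + 11) = 119.51 dB.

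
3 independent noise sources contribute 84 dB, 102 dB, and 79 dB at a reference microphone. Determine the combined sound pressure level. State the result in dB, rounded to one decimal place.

102.1 dB

Incoherent sources combine by intensity addition: L_total = 10·log₁₀(Σ 10^(L_i/10)).
Σ 10^(L/10) = 10^(84/10) + 10^(102/10) + 10^(79/10) = 1.618e+10.
L_total = 10·log₁₀(1.618e+10) = 102.09 dB.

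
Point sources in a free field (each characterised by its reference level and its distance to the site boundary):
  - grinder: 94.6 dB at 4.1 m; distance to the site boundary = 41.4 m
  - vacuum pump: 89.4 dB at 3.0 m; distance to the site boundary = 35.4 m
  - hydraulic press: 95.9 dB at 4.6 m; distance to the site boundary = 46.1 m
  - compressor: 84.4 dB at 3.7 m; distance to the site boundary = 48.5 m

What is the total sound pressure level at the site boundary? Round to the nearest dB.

Apply inverse-square spreading to bring every level to the receiver, then sum 10^(L/10).
grinder: 94.6 − 20·log₁₀(41.4/4.1) = 94.6 − 20.08 = 74.52 dB.
vacuum pump: 89.4 − 20·log₁₀(35.4/3.0) = 89.4 − 21.44 = 67.96 dB.
hydraulic press: 95.9 − 20·log₁₀(46.1/4.6) = 95.9 − 20.02 = 75.88 dB.
compressor: 84.4 − 20·log₁₀(48.5/3.7) = 84.4 − 22.35 = 62.05 dB.
Σ 10^(L/10) = 7.488e+07 → L_total = 10·log₁₀(7.488e+07) = 78.74 dB.

79 dB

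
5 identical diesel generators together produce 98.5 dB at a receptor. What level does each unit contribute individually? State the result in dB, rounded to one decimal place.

For N identical incoherent sources L_total = L₁ + 10·log₁₀ N, so L₁ = 98.5 − 10·log₁₀(5) = 98.5 − 6.990.

91.5 dB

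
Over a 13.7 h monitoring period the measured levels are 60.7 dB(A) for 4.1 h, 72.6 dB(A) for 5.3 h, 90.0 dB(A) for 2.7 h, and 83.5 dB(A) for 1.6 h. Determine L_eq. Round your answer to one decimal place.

83.6 dB(A)

Weight each interval's intensity by its duration and average over T = 13.7 h:
Σ tᵢ·10^(Lᵢ/10) = 4.1·10^(60.7/10) + 5.3·10^(72.6/10) + 2.7·10^(90.0/10) + 1.6·10^(83.5/10) = 3.159e+09.
L_eq = 10·log₁₀(3.159e+09/13.7) = 83.63 dB(A).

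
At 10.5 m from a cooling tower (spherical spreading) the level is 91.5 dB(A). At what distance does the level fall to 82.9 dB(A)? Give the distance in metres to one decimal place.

28.3 m

For a point source L₁ − L₂ = 20·log₁₀(r₂/r₁), so r₂ = r₁·10^((L₁−L₂)/20).
r₂ = 10.5·10^((91.5−82.9)/20) = 10.5·10^(8.6/20) = 28.26 m.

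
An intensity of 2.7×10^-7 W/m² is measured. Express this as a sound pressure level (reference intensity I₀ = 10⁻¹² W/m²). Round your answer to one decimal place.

54.3 dB

I/I₀ = 2.7×10^-7/10⁻¹² = 2.7×10^5, and L = 10·log₁₀(I/I₀).
L = 10·(0.4314 + 5) = 54.31 dB.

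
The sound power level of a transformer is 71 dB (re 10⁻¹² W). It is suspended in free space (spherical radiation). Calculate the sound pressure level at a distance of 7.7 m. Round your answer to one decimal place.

L_p = L_w − 10·log₁₀(4π·r²) with r = 7.7 m.
4π·r² = 745.1 m², 10·log₁₀ of that is 28.722 dB.
L_p = 71 − 28.722 = 42.28 dB.

42.3 dB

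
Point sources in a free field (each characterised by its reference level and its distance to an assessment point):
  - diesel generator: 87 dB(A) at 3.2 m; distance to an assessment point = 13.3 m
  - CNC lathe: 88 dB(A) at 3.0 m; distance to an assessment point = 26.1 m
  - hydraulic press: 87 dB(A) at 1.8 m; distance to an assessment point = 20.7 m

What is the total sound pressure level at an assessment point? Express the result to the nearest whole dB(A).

76 dB(A)

First find each source's level at the receiver (point-source: −20·log₁₀(r/r_ref)), then combine on an intensity basis.
diesel generator: 87 − 20·log₁₀(13.3/3.2) = 87 − 12.37 = 74.63 dB(A).
CNC lathe: 88 − 20·log₁₀(26.1/3.0) = 88 − 18.79 = 69.21 dB(A).
hydraulic press: 87 − 20·log₁₀(20.7/1.8) = 87 − 21.21 = 65.79 dB(A).
Σ 10^(L/10) = 4.114e+07 → L_total = 10·log₁₀(4.114e+07) = 76.14 dB(A).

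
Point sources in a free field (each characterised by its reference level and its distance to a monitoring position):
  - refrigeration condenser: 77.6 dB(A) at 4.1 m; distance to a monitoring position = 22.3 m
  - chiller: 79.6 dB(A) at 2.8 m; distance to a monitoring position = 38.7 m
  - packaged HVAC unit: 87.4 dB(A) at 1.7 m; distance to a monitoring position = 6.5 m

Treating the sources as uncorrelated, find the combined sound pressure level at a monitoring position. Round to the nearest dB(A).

Propagate each source to the receiver with L = L_ref − 20·log₁₀(r/r_ref), then add intensities.
refrigeration condenser: 77.6 − 20·log₁₀(22.3/4.1) = 77.6 − 14.71 = 62.89 dB(A).
chiller: 79.6 − 20·log₁₀(38.7/2.8) = 79.6 − 22.81 = 56.79 dB(A).
packaged HVAC unit: 87.4 − 20·log₁₀(6.5/1.7) = 87.4 − 11.65 = 75.75 dB(A).
Σ 10^(L/10) = 4.001e+07 → L_total = 10·log₁₀(4.001e+07) = 76.02 dB(A).

76 dB(A)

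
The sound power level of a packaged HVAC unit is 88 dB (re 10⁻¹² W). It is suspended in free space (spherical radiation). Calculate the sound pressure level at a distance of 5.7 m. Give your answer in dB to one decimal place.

61.9 dB

The power spreads over a sphere of area 4π·r², so L_p = L_w − 10·log₁₀(4π·r²).
4π·r² = 408.3 m², 10·log₁₀ of that is 26.110 dB.
L_p = 88 − 26.110 = 61.89 dB.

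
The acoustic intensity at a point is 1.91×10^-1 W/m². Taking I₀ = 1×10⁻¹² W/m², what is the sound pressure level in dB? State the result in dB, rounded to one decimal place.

L = 10·log₁₀(I/I₀) = 10·log₁₀(1.91×10^-1/10⁻¹²) = 10·log₁₀(1.91×10^11).
L = 10·(0.2810 + 11) = 112.81 dB.

112.8 dB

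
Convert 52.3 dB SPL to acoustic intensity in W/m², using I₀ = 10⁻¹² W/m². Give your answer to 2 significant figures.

I/I₀ = 10^(52.3/10) = 1.698e+05, so I = 1.698e+05 × 10⁻¹² W/m².

1.7e-07 W/m²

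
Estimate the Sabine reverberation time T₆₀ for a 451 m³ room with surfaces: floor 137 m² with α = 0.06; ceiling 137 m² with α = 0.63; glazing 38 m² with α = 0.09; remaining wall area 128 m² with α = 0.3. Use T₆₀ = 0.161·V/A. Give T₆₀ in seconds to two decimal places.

Total absorption A = 137·0.06 + 137·0.63 + 38·0.09 + 128·0.3 = 136.35 m² sabins.
T₆₀ = 0.161 × 451 / 136.35 = 0.533 s.

0.53 s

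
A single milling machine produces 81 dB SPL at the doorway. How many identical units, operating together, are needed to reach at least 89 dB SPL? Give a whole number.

The shortfall is 89 − 81 = 8.0 dB, and N units add 10·log₁₀ N, so need 10·log₁₀ N ≥ 8.0.
N ≥ 10^(8.0/10) = 6.310, so N = 7.

7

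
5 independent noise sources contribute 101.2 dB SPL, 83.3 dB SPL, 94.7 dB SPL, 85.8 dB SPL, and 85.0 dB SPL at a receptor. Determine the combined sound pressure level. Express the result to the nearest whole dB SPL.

102 dB SPL

For uncorrelated sources the intensities add, so convert each level to linear form, sum, and take 10·log₁₀ of the total.
Σ 10^(L/10) = 10^(101.2/10) + 10^(83.3/10) + 10^(94.7/10) + 10^(85.8/10) + 10^(85.0/10) = 1.704e+10.
L_total = 10·log₁₀(1.704e+10) = 102.32 dB SPL.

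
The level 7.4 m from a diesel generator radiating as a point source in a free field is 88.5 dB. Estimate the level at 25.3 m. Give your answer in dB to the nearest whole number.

78 dB

Spherical spreading from a point source gives a 20·log₁₀(r₂/r₁) drop.
L₂ = 88.5 − 20·log₁₀(25.3/7.4) = 88.5 − 10.678 = 77.82 dB.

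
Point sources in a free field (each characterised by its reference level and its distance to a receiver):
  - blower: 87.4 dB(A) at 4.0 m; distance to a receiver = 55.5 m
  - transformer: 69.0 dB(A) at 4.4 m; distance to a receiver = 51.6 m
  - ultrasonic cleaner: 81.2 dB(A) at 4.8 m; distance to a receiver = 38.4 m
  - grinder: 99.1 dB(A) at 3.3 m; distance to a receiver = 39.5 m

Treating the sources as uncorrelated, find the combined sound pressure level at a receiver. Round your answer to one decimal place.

Apply inverse-square spreading to bring every level to the receiver, then sum 10^(L/10).
blower: 87.4 − 20·log₁₀(55.5/4.0) = 87.4 − 22.84 = 64.56 dB(A).
transformer: 69.0 − 20·log₁₀(51.6/4.4) = 69.0 − 21.38 = 47.62 dB(A).
ultrasonic cleaner: 81.2 − 20·log₁₀(38.4/4.8) = 81.2 − 18.06 = 63.14 dB(A).
grinder: 99.1 − 20·log₁₀(39.5/3.3) = 99.1 − 21.56 = 77.54 dB(A).
Σ 10^(L/10) = 6.170e+07 → L_total = 10·log₁₀(6.170e+07) = 77.90 dB(A).

77.9 dB(A)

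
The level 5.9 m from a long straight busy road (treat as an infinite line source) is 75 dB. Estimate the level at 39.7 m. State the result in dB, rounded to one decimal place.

66.7 dB

Cylindrical spreading from a line source gives a 10·log₁₀(r₂/r₁) drop.
L₂ = 75 − 10·log₁₀(39.7/5.9) = 75 − 8.279 = 66.72 dB.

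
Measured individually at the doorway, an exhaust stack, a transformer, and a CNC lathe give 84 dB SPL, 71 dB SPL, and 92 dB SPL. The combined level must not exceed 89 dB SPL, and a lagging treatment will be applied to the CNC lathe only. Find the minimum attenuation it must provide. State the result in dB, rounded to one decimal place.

Everything except the CNC lathe sums to 10^(84/10) + 10^(71/10) = 2.638e+08 in linear terms, 84.21 dB SPL.
To meet 89 dB SPL overall, the treated CNC lathe may contribute at most 10^(89/10) − 2.638e+08 = 5.306e+08, i.e. 87.25 dB SPL.
Required insertion loss = 92 − 87.25 = 4.75 dB.

4.8 dB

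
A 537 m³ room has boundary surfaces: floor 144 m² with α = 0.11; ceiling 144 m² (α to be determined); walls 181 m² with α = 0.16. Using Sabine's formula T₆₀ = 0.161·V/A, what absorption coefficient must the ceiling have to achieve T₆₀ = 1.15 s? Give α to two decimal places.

0.21

A = 0.161·V/T₆₀ = 0.161·537/1.15 = 75.18 m² sabins.
Absorption from the other surfaces = 144·0.11 + 181·0.16 = 44.80 m², so the ceiling must supply 30.38 m² over 144 m².
α = 30.38/144 = 0.211.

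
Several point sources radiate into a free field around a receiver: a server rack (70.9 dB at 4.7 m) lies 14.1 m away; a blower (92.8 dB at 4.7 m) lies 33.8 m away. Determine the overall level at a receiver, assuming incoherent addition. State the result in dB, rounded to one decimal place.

Apply inverse-square spreading to bring every level to the receiver, then sum 10^(L/10).
server rack: 70.9 − 20·log₁₀(14.1/4.7) = 70.9 − 9.54 = 61.36 dB.
blower: 92.8 − 20·log₁₀(33.8/4.7) = 92.8 − 17.14 = 75.66 dB.
Σ 10^(L/10) = 3.821e+07 → L_total = 10·log₁₀(3.821e+07) = 75.82 dB.

75.8 dB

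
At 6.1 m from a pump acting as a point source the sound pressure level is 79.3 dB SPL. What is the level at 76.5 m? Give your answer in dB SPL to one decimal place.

Point-source attenuation: ΔL = 20·log₁₀(r₂/r₁) = 20·log₁₀(76.5/6.1) = 21.967 dB.
L₂ = 79.3 − 20·log₁₀(76.5/6.1) = 79.3 − 21.967 = 57.33 dB SPL.

57.3 dB SPL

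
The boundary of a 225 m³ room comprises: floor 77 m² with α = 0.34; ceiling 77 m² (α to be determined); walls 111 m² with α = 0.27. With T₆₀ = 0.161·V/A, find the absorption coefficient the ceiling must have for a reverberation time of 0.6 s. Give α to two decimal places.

0.05

From T₆₀ = 0.161·V/A, the target T₆₀ = 0.6 s needs A = 0.161·225/0.6 = 60.38 m².
Absorption from the other surfaces = 77·0.34 + 111·0.27 = 56.15 m², so the ceiling must supply 4.23 m² over 77 m².
α = 4.23/77 = 0.055.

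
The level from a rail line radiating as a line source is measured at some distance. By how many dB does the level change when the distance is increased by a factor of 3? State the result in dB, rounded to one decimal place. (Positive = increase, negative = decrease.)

-4.8 dB

A line source loses 3 dB per doubling of distance; generally ΔL = −10·log₁₀(r₂/r₁).
ΔL = −10·log₁₀(3) = -4.77 dB.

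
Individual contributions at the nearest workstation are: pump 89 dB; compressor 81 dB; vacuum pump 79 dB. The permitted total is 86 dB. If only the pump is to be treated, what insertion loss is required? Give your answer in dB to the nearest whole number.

Everything except the pump sums to 10^(81/10) + 10^(79/10) = 2.053e+08 in linear terms, 83.12 dB.
The limit corresponds to 10^(86/10) = 3.981e+08; subtracting the fixed part leaves 1.928e+08 for the pump, i.e. 82.85 dB.
Required insertion loss = 89 − 82.85 = 6.15 dB.

6 dB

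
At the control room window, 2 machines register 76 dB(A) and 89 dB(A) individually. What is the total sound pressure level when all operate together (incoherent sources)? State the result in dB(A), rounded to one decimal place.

Incoherent sources combine by intensity addition: L_total = 10·log₁₀(Σ 10^(L_i/10)).
Σ 10^(L/10) = 10^(76/10) + 10^(89/10) = 8.341e+08.
L_total = 10·log₁₀(8.341e+08) = 89.21 dB(A).

89.2 dB(A)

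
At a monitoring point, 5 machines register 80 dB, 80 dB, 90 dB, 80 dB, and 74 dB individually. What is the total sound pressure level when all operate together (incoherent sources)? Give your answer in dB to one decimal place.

91.2 dB

Incoherent sources combine by intensity addition: L_total = 10·log₁₀(Σ 10^(L_i/10)).
Σ 10^(L/10) = 10^(80/10) + 10^(80/10) + 10^(90/10) + 10^(80/10) + 10^(74/10) = 1.325e+09.
L_total = 10·log₁₀(1.325e+09) = 91.22 dB.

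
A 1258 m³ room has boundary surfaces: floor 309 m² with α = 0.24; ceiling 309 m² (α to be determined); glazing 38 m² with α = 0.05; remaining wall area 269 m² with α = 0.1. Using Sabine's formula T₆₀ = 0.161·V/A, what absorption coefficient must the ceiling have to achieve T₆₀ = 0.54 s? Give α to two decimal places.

From T₆₀ = 0.161·V/A, the target T₆₀ = 0.54 s needs A = 0.161·1258/0.54 = 375.07 m².
Absorption from the other surfaces = 309·0.24 + 38·0.05 + 269·0.1 = 102.96 m², so the ceiling must supply 272.11 m² over 309 m².
α = 272.11/309 = 0.881.

0.88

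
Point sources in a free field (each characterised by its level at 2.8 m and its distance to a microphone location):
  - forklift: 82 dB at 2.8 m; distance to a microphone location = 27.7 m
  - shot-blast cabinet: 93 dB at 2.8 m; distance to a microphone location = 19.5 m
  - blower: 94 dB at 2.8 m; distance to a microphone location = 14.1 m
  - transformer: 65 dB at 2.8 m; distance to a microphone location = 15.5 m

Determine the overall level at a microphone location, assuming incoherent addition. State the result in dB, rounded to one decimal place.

Apply inverse-square spreading to bring every level to the receiver, then sum 10^(L/10).
forklift: 82 − 20·log₁₀(27.7/2.8) = 82 − 19.91 = 62.09 dB.
shot-blast cabinet: 93 − 20·log₁₀(19.5/2.8) = 93 − 16.86 = 76.14 dB.
blower: 94 − 20·log₁₀(14.1/2.8) = 94 − 14.04 = 79.96 dB.
transformer: 65 − 20·log₁₀(15.5/2.8) = 65 − 14.86 = 50.14 dB.
Σ 10^(L/10) = 1.419e+08 → L_total = 10·log₁₀(1.419e+08) = 81.52 dB.

81.5 dB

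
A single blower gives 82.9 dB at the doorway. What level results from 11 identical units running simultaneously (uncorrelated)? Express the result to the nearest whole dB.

With 11 equal, uncorrelated contributions the intensity is 11× that of one unit, giving a rise of 10·log₁₀ 11.
L_total = 82.9 + 10·log₁₀(11) = 82.9 + 10.414 = 93.31 dB.

93 dB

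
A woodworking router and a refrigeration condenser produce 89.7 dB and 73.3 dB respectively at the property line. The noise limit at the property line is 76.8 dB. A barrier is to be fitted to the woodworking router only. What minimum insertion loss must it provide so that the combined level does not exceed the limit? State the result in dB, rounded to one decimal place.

Fixed contribution from the other source: Σ 10^(L/10) = 10^(73.3/10) = 2.138e+07 (73.30 dB).
The limit corresponds to 10^(76.8/10) = 4.786e+07; subtracting the fixed part leaves 2.648e+07 for the woodworking router, i.e. 74.23 dB.
Required insertion loss = 89.7 − 74.23 = 15.47 dB.

15.5 dB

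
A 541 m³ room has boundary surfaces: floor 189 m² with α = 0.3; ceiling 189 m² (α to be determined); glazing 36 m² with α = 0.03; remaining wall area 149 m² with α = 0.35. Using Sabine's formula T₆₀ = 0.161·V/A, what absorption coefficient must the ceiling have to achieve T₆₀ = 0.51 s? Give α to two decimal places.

0.32

From T₆₀ = 0.161·V/A, the target T₆₀ = 0.51 s needs A = 0.161·541/0.51 = 170.79 m².
Absorption from the other surfaces = 189·0.3 + 36·0.03 + 149·0.35 = 109.93 m², so the ceiling must supply 60.86 m² over 189 m².
α = 60.86/189 = 0.322.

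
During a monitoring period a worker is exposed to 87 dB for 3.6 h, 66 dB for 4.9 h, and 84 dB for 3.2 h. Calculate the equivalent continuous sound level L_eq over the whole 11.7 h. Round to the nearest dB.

84 dB

The energy average is taken in the linear domain: L_eq = 10·log₁₀[(Σ tᵢ·10^(Lᵢ/10))/T], T = 11.7 h.
Σ tᵢ·10^(Lᵢ/10) = 3.6·10^(87/10) + 4.9·10^(66/10) + 3.2·10^(84/10) = 2.628e+09.
L_eq = 10·log₁₀(2.628e+09/11.7) = 83.51 dB.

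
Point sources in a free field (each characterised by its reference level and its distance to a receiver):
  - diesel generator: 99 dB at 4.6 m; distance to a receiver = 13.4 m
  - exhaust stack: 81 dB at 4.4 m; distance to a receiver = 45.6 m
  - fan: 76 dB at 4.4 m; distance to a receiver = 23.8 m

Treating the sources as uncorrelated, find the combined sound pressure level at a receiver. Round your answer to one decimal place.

89.7 dB

Propagate each source to the receiver with L = L_ref − 20·log₁₀(r/r_ref), then add intensities.
diesel generator: 99 − 20·log₁₀(13.4/4.6) = 99 − 9.29 = 89.71 dB.
exhaust stack: 81 − 20·log₁₀(45.6/4.4) = 81 − 20.31 = 60.69 dB.
fan: 76 − 20·log₁₀(23.8/4.4) = 76 − 14.66 = 61.34 dB.
Σ 10^(L/10) = 9.386e+08 → L_total = 10·log₁₀(9.386e+08) = 89.72 dB.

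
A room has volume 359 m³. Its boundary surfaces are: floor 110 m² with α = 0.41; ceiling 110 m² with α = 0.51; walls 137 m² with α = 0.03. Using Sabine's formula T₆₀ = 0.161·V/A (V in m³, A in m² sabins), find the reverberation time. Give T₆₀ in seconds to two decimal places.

0.55 s

A = Σ Sᵢαᵢ = 110·0.41 + 110·0.51 + 137·0.03 = 105.31 m².
T₆₀ = 0.161 × 359 / 105.31 = 0.549 s.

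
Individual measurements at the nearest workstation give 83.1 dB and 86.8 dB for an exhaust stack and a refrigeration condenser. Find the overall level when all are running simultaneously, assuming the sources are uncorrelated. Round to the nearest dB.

88 dB

Incoherent sources combine by intensity addition: L_total = 10·log₁₀(Σ 10^(L_i/10)).
Σ 10^(L/10) = 10^(83.1/10) + 10^(86.8/10) = 6.828e+08.
L_total = 10·log₁₀(6.828e+08) = 88.34 dB.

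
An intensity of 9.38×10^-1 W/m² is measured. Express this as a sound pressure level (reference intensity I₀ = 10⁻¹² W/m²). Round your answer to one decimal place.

119.7 dB

Dividing by I₀ shifts the exponent by 12: I/I₀ = 9.38×10^11.
L = 10·(0.9722 + 11) = 119.72 dB.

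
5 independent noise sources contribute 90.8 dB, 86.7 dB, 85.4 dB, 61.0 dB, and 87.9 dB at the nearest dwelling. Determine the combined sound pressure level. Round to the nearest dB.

For uncorrelated sources the intensities add, so convert each level to linear form, sum, and take 10·log₁₀ of the total.
Σ 10^(L/10) = 10^(90.8/10) + 10^(86.7/10) + 10^(85.4/10) + 10^(61.0/10) + 10^(87.9/10) = 2.635e+09.
L_total = 10·log₁₀(2.635e+09) = 94.21 dB.

94 dB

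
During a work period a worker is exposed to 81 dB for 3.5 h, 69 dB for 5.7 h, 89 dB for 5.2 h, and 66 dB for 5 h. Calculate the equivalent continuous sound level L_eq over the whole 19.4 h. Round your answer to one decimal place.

Weight each interval's intensity by its duration and average over T = 19.4 h:
Σ tᵢ·10^(Lᵢ/10) = 3.5·10^(81/10) + 5.7·10^(69/10) + 5.2·10^(89/10) + 5·10^(66/10) = 4.636e+09.
L_eq = 10·log₁₀(4.636e+09/19.4) = 83.78 dB.

83.8 dB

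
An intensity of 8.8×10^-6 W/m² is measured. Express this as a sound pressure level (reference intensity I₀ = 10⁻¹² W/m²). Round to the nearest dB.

69 dB

I/I₀ = 8.8×10^-6/10⁻¹² = 8.8×10^6, and L = 10·log₁₀(I/I₀).
L = 10·(0.9445 + 6) = 69.44 dB.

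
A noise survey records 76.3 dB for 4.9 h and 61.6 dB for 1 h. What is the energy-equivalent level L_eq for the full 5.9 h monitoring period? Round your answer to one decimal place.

75.5 dB

L_eq = 10·log₁₀[(1/T)·Σ tᵢ·10^(Lᵢ/10)] with T = 5.9 h.
Σ tᵢ·10^(Lᵢ/10) = 4.9·10^(76.3/10) + 1·10^(61.6/10) = 2.105e+08.
L_eq = 10·log₁₀(2.105e+08/5.9) = 75.52 dB.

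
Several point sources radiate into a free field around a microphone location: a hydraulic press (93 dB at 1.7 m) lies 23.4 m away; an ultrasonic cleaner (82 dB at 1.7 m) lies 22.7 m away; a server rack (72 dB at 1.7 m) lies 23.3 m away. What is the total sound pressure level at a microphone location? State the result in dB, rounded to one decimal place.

70.6 dB

Apply inverse-square spreading to bring every level to the receiver, then sum 10^(L/10).
hydraulic press: 93 − 20·log₁₀(23.4/1.7) = 93 − 22.78 = 70.22 dB.
ultrasonic cleaner: 82 − 20·log₁₀(22.7/1.7) = 82 − 22.51 = 59.49 dB.
server rack: 72 − 20·log₁₀(23.3/1.7) = 72 − 22.74 = 49.26 dB.
Σ 10^(L/10) = 1.150e+07 → L_total = 10·log₁₀(1.150e+07) = 70.61 dB.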